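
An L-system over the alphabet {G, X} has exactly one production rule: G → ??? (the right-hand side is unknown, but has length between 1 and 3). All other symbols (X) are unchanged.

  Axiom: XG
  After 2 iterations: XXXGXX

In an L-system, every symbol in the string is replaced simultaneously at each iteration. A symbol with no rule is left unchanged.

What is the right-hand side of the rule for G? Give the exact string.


Answer: XGX

Derivation:
Trying G → XGX:
  Step 0: XG
  Step 1: XXGX
  Step 2: XXXGXX
Matches the given result.


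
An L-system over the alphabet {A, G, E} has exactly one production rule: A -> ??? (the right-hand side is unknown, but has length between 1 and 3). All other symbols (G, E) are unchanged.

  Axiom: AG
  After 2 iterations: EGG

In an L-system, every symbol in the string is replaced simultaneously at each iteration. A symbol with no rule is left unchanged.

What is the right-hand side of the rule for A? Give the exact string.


Answer: EG

Derivation:
Trying A -> EG:
  Step 0: AG
  Step 1: EGG
  Step 2: EGG
Matches the given result.


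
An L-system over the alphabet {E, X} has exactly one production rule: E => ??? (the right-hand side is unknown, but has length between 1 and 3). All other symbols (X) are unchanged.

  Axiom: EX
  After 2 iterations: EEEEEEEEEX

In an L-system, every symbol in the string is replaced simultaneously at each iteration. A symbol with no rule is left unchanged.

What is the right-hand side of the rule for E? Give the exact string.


Answer: EEE

Derivation:
Trying E => EEE:
  Step 0: EX
  Step 1: EEEX
  Step 2: EEEEEEEEEX
Matches the given result.


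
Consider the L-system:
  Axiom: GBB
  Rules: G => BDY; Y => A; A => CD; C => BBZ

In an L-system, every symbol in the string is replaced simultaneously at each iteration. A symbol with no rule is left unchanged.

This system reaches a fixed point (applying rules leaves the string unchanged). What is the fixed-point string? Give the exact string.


Answer: BDBBZDBB

Derivation:
Step 0: GBB
Step 1: BDYBB
Step 2: BDABB
Step 3: BDCDBB
Step 4: BDBBZDBB
Step 5: BDBBZDBB  (unchanged — fixed point at step 4)


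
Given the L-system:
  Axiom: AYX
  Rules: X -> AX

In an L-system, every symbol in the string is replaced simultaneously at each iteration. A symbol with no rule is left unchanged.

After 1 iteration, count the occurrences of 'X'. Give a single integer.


Answer: 1

Derivation:
Step 0: AYX  (1 'X')
Step 1: AYAX  (1 'X')


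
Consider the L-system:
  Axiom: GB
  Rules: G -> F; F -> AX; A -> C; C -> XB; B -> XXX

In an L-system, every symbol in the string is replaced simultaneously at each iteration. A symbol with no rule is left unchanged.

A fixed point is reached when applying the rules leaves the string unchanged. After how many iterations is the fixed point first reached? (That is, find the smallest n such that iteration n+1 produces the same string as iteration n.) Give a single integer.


Step 0: GB
Step 1: FXXX
Step 2: AXXXX
Step 3: CXXXX
Step 4: XBXXXX
Step 5: XXXXXXXX
Step 6: XXXXXXXX  (unchanged — fixed point at step 5)

Answer: 5


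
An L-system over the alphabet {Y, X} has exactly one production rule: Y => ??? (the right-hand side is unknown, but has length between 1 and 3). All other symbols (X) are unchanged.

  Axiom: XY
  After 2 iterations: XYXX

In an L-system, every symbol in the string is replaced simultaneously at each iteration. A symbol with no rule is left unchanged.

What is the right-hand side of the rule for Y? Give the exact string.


Trying Y => YX:
  Step 0: XY
  Step 1: XYX
  Step 2: XYXX
Matches the given result.

Answer: YX


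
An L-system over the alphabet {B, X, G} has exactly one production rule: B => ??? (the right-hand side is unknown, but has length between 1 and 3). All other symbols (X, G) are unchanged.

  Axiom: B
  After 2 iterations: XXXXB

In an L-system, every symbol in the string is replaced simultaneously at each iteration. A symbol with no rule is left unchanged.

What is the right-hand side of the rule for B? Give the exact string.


Trying B => XXB:
  Step 0: B
  Step 1: XXB
  Step 2: XXXXB
Matches the given result.

Answer: XXB


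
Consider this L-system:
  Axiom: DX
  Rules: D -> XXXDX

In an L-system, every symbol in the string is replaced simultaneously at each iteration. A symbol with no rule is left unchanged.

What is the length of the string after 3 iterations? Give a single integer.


Step 0: length = 2
Step 1: length = 6
Step 2: length = 10
Step 3: length = 14

Answer: 14


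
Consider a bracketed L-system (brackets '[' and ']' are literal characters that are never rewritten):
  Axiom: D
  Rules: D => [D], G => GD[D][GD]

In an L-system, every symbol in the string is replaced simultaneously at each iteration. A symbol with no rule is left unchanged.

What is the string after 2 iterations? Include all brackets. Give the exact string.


Step 0: D
Step 1: [D]
Step 2: [[D]]

Answer: [[D]]


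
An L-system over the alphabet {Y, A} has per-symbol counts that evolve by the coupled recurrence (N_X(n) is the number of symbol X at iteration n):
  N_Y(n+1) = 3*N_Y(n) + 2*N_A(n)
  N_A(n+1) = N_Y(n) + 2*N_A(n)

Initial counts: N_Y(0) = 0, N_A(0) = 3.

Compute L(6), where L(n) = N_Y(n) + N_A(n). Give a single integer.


Step 0: N_Y=0, N_A=3, L=3
Step 1: N_Y=6, N_A=6, L=12
Step 2: N_Y=30, N_A=18, L=48
Step 3: N_Y=126, N_A=66, L=192
Step 4: N_Y=510, N_A=258, L=768
Step 5: N_Y=2046, N_A=1026, L=3072
Step 6: N_Y=8190, N_A=4098, L=12288

Answer: 12288


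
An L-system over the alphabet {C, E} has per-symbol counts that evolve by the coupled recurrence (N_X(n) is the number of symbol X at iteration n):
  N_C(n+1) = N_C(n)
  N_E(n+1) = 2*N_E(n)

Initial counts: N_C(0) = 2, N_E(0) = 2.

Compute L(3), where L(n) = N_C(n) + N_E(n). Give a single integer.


Answer: 18

Derivation:
Step 0: N_C=2, N_E=2, L=4
Step 1: N_C=2, N_E=4, L=6
Step 2: N_C=2, N_E=8, L=10
Step 3: N_C=2, N_E=16, L=18


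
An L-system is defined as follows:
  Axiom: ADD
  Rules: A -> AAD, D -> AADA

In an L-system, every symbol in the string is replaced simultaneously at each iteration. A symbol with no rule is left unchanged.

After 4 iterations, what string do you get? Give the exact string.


Step 0: ADD
Step 1: AADAADAAADA
Step 2: AADAADAADAAADAADAADAAADAADAADAADAAAD
Step 3: AADAADAADAAADAADAADAAADAADAADAAADAADAADAADAAADAADAADAAADAADAADAAADAADAADAADAAADAADAADAAADAADAADAAADAADAADAAADAADAADAADA
Step 4: AADAADAADAAADAADAADAAADAADAADAAADAADAADAADAAADAADAADAAADAADAADAAADAADAADAADAAADAADAADAAADAADAADAAADAADAADAADAAADAADAADAAADAADAADAAADAADAADAAADAADAADAADAAADAADAADAAADAADAADAAADAADAADAADAAADAADAADAAADAADAADAAADAADAADAADAAADAADAADAAADAADAADAAADAADAADAAADAADAADAADAAADAADAADAAADAADAADAAADAADAADAADAAADAADAADAAADAADAADAAADAADAADAADAAADAADAADAAADAADAADAAADAADAADAADAAADAADAADAAADAADAADAAADAADAADAAAD

Answer: AADAADAADAAADAADAADAAADAADAADAAADAADAADAADAAADAADAADAAADAADAADAAADAADAADAADAAADAADAADAAADAADAADAAADAADAADAADAAADAADAADAAADAADAADAAADAADAADAAADAADAADAADAAADAADAADAAADAADAADAAADAADAADAADAAADAADAADAAADAADAADAAADAADAADAADAAADAADAADAAADAADAADAAADAADAADAAADAADAADAADAAADAADAADAAADAADAADAAADAADAADAADAAADAADAADAAADAADAADAAADAADAADAADAAADAADAADAAADAADAADAAADAADAADAADAAADAADAADAAADAADAADAAADAADAADAAAD


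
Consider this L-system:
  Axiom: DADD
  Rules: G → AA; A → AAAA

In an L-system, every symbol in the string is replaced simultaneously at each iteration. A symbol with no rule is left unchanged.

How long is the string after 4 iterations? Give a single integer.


Step 0: length = 4
Step 1: length = 7
Step 2: length = 19
Step 3: length = 67
Step 4: length = 259

Answer: 259


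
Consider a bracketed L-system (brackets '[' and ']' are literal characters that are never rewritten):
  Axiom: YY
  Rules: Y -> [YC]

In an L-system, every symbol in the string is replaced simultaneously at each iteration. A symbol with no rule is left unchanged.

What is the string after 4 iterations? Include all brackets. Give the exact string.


Step 0: YY
Step 1: [YC][YC]
Step 2: [[YC]C][[YC]C]
Step 3: [[[YC]C]C][[[YC]C]C]
Step 4: [[[[YC]C]C]C][[[[YC]C]C]C]

Answer: [[[[YC]C]C]C][[[[YC]C]C]C]


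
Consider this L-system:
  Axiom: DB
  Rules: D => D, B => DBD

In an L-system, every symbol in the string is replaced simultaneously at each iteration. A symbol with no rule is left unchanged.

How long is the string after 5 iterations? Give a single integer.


Step 0: length = 2
Step 1: length = 4
Step 2: length = 6
Step 3: length = 8
Step 4: length = 10
Step 5: length = 12

Answer: 12


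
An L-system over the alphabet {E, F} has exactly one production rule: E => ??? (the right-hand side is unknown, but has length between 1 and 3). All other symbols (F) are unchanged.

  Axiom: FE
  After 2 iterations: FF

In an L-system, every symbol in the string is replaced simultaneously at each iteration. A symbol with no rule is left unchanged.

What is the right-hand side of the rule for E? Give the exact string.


Trying E => F:
  Step 0: FE
  Step 1: FF
  Step 2: FF
Matches the given result.

Answer: F


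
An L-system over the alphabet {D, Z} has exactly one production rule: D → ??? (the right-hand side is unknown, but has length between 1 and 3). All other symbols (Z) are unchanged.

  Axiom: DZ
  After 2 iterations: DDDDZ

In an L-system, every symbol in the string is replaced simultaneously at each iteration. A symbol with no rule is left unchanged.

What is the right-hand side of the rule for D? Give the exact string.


Answer: DD

Derivation:
Trying D → DD:
  Step 0: DZ
  Step 1: DDZ
  Step 2: DDDDZ
Matches the given result.


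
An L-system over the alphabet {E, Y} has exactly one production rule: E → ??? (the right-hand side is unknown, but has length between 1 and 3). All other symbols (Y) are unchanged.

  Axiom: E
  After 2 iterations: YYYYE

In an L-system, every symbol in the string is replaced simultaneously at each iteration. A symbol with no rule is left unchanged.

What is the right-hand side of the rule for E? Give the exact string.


Trying E → YYE:
  Step 0: E
  Step 1: YYE
  Step 2: YYYYE
Matches the given result.

Answer: YYE


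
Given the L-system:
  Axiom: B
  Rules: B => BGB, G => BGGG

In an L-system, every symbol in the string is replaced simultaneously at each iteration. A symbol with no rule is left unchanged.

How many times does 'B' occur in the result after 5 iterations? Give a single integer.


Answer: 175

Derivation:
Step 0: B  (1 'B')
Step 1: BGB  (2 'B')
Step 2: BGBBGGGBGB  (5 'B')
Step 3: BGBBGGGBGBBGBBGGGBGGGBGGGBGBBGGGBGB  (15 'B')
Step 4: BGBBGGGBGBBGBBGGGBGGGBGGGBGBBGGGBGBBGBBGGGBGBBGBBGGGBGGGBGGGBGBBGGGBGGGBGGGBGBBGGGBGGGBGGGBGBBGGGBGBBGBBGGGBGGGBGGGBGBBGGGBGB  (50 'B')
Step 5: BGBBGGGBGBBGBBGGGBGGGBGGGBGBBGGGBGBBGBBGGGBGBBGBBGGGBGGGBGGGBGBBGGGBGGGBGGGBGBBGGGBGGGBGGGBGBBGGGBGBBGBBGGGBGGGBGGGBGBBGGGBGBBGBBGGGBGBBGBBGGGBGGGBGGGBGBBGGGBGBBGBBGGGBGBBGBBGGGBGGGBGGGBGBBGGGBGGGBGGGBGBBGGGBGGGBGGGBGBBGGGBGBBGBBGGGBGGGBGGGBGBBGGGBGGGBGGGBGBBGGGBGGGBGGGBGBBGGGBGBBGBBGGGBGGGBGGGBGBBGGGBGGGBGGGBGBBGGGBGGGBGGGBGBBGGGBGBBGBBGGGBGGGBGGGBGBBGGGBGBBGBBGGGBGBBGBBGGGBGGGBGGGBGBBGGGBGGGBGGGBGBBGGGBGGGBGGGBGBBGGGBGBBGBBGGGBGGGBGGGBGBBGGGBGB  (175 'B')


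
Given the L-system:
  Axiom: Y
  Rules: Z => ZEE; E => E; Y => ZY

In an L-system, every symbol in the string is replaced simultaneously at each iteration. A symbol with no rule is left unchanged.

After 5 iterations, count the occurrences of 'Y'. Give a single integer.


Answer: 1

Derivation:
Step 0: Y  (1 'Y')
Step 1: ZY  (1 'Y')
Step 2: ZEEZY  (1 'Y')
Step 3: ZEEEEZEEZY  (1 'Y')
Step 4: ZEEEEEEZEEEEZEEZY  (1 'Y')
Step 5: ZEEEEEEEEZEEEEEEZEEEEZEEZY  (1 'Y')


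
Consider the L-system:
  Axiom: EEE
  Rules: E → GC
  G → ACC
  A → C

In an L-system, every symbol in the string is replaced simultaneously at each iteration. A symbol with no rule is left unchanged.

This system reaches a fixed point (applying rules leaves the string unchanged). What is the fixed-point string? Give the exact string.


Answer: CCCCCCCCCCCC

Derivation:
Step 0: EEE
Step 1: GCGCGC
Step 2: ACCCACCCACCC
Step 3: CCCCCCCCCCCC
Step 4: CCCCCCCCCCCC  (unchanged — fixed point at step 3)


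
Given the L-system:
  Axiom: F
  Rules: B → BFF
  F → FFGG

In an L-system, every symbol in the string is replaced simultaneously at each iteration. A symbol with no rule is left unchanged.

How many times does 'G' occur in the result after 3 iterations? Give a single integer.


Step 0: F  (0 'G')
Step 1: FFGG  (2 'G')
Step 2: FFGGFFGGGG  (6 'G')
Step 3: FFGGFFGGGGFFGGFFGGGGGG  (14 'G')

Answer: 14


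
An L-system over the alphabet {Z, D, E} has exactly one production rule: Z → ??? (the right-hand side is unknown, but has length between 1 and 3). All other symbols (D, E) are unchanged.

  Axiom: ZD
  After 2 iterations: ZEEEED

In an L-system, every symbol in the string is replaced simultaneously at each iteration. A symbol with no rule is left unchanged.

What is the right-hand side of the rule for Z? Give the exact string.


Answer: ZEE

Derivation:
Trying Z → ZEE:
  Step 0: ZD
  Step 1: ZEED
  Step 2: ZEEEED
Matches the given result.


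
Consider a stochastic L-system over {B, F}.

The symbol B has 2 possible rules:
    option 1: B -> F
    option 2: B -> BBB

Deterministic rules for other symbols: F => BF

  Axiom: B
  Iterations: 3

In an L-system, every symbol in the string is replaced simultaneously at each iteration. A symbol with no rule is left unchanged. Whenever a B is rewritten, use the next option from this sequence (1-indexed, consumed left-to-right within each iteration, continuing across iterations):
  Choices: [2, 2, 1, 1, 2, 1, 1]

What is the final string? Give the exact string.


Step 0: B
Step 1: BBB  (used choices [2])
Step 2: BBBFF  (used choices [2, 1, 1])
Step 3: BBBFFBFBF  (used choices [2, 1, 1])

Answer: BBBFFBFBF


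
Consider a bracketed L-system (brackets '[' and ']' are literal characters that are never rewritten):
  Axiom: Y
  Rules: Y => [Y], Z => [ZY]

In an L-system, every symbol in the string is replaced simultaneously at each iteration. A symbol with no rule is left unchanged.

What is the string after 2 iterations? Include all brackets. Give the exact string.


Answer: [[Y]]

Derivation:
Step 0: Y
Step 1: [Y]
Step 2: [[Y]]


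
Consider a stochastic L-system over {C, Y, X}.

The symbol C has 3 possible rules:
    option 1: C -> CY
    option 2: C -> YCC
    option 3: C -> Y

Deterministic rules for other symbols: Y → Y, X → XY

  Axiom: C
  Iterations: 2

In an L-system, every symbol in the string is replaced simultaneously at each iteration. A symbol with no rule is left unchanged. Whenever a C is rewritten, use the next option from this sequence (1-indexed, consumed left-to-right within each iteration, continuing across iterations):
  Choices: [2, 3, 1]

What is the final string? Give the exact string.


Answer: YYCY

Derivation:
Step 0: C
Step 1: YCC  (used choices [2])
Step 2: YYCY  (used choices [3, 1])


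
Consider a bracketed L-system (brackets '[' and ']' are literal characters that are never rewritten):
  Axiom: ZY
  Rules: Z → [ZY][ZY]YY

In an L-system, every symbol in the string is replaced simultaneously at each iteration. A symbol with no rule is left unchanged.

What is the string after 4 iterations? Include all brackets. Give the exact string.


Step 0: ZY
Step 1: [ZY][ZY]YYY
Step 2: [[ZY][ZY]YYY][[ZY][ZY]YYY]YYY
Step 3: [[[ZY][ZY]YYY][[ZY][ZY]YYY]YYY][[[ZY][ZY]YYY][[ZY][ZY]YYY]YYY]YYY
Step 4: [[[[ZY][ZY]YYY][[ZY][ZY]YYY]YYY][[[ZY][ZY]YYY][[ZY][ZY]YYY]YYY]YYY][[[[ZY][ZY]YYY][[ZY][ZY]YYY]YYY][[[ZY][ZY]YYY][[ZY][ZY]YYY]YYY]YYY]YYY

Answer: [[[[ZY][ZY]YYY][[ZY][ZY]YYY]YYY][[[ZY][ZY]YYY][[ZY][ZY]YYY]YYY]YYY][[[[ZY][ZY]YYY][[ZY][ZY]YYY]YYY][[[ZY][ZY]YYY][[ZY][ZY]YYY]YYY]YYY]YYY


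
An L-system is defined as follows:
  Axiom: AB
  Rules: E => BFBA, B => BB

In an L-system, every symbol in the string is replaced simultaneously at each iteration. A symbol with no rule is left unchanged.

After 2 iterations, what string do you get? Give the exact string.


Step 0: AB
Step 1: ABB
Step 2: ABBBB

Answer: ABBBB


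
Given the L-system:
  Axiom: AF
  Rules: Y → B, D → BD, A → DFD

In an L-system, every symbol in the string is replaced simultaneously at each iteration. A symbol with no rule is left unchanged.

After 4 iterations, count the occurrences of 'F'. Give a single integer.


Answer: 2

Derivation:
Step 0: AF  (1 'F')
Step 1: DFDF  (2 'F')
Step 2: BDFBDF  (2 'F')
Step 3: BBDFBBDF  (2 'F')
Step 4: BBBDFBBBDF  (2 'F')


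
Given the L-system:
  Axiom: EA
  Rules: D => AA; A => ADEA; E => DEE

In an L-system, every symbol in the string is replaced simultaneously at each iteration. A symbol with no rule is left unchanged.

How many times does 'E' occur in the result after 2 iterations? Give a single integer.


Answer: 8

Derivation:
Step 0: EA  (1 'E')
Step 1: DEEADEA  (3 'E')
Step 2: AADEEDEEADEAAADEEADEA  (8 'E')


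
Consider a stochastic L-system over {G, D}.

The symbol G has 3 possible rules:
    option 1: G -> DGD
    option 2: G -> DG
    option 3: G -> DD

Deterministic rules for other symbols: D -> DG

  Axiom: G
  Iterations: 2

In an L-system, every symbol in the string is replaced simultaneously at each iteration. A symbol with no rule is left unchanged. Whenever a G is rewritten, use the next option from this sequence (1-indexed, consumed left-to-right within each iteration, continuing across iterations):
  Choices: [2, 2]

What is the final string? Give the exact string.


Step 0: G
Step 1: DG  (used choices [2])
Step 2: DGDG  (used choices [2])

Answer: DGDG


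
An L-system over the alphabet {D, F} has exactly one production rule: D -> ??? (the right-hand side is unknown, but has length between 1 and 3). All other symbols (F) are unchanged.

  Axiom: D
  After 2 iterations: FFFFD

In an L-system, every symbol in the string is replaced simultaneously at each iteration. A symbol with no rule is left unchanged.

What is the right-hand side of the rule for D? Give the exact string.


Answer: FFD

Derivation:
Trying D -> FFD:
  Step 0: D
  Step 1: FFD
  Step 2: FFFFD
Matches the given result.


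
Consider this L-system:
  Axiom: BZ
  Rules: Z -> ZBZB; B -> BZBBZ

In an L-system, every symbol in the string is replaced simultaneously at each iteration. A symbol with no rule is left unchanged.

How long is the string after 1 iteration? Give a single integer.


Answer: 9

Derivation:
Step 0: length = 2
Step 1: length = 9


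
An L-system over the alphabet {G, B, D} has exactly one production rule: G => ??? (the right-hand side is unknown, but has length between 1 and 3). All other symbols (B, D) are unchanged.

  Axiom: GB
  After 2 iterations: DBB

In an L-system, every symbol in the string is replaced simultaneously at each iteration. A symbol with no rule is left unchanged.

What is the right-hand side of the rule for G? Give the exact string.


Trying G => DB:
  Step 0: GB
  Step 1: DBB
  Step 2: DBB
Matches the given result.

Answer: DB


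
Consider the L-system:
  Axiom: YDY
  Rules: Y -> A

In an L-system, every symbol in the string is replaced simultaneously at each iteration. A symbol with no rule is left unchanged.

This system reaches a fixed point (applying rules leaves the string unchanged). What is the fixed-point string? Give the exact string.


Step 0: YDY
Step 1: ADA
Step 2: ADA  (unchanged — fixed point at step 1)

Answer: ADA


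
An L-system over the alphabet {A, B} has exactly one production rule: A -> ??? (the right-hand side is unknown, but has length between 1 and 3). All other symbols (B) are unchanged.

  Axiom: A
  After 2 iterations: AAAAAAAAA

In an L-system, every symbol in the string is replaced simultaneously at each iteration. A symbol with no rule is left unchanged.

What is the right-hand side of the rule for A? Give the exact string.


Answer: AAA

Derivation:
Trying A -> AAA:
  Step 0: A
  Step 1: AAA
  Step 2: AAAAAAAAA
Matches the given result.


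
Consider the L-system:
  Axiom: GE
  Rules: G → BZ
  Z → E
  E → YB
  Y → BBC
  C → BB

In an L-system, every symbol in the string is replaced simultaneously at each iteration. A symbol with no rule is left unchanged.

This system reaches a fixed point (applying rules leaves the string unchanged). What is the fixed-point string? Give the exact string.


Answer: BBBBBBBBBBB

Derivation:
Step 0: GE
Step 1: BZYB
Step 2: BEBBCB
Step 3: BYBBBBBB
Step 4: BBBCBBBBBB
Step 5: BBBBBBBBBBB
Step 6: BBBBBBBBBBB  (unchanged — fixed point at step 5)


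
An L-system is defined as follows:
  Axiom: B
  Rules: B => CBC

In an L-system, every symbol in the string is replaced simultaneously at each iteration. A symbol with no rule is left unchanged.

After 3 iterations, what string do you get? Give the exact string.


Answer: CCCBCCC

Derivation:
Step 0: B
Step 1: CBC
Step 2: CCBCC
Step 3: CCCBCCC


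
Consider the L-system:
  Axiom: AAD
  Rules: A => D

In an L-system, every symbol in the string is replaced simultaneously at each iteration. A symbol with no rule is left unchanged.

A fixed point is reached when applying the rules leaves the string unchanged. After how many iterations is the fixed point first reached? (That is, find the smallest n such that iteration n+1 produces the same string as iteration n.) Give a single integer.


Step 0: AAD
Step 1: DDD
Step 2: DDD  (unchanged — fixed point at step 1)

Answer: 1


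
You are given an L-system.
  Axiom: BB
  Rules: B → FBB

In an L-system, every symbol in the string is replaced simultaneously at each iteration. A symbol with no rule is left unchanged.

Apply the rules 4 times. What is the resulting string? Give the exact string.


Step 0: BB
Step 1: FBBFBB
Step 2: FFBBFBBFFBBFBB
Step 3: FFFBBFBBFFBBFBBFFFBBFBBFFBBFBB
Step 4: FFFFBBFBBFFBBFBBFFFBBFBBFFBBFBBFFFFBBFBBFFBBFBBFFFBBFBBFFBBFBB

Answer: FFFFBBFBBFFBBFBBFFFBBFBBFFBBFBBFFFFBBFBBFFBBFBBFFFBBFBBFFBBFBB


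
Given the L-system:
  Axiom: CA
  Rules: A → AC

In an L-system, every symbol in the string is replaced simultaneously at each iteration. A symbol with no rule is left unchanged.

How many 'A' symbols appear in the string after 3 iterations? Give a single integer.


Step 0: CA  (1 'A')
Step 1: CAC  (1 'A')
Step 2: CACC  (1 'A')
Step 3: CACCC  (1 'A')

Answer: 1


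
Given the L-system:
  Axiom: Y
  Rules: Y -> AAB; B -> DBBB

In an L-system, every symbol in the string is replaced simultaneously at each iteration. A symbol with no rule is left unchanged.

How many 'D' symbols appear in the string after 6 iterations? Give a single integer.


Step 0: Y  (0 'D')
Step 1: AAB  (0 'D')
Step 2: AADBBB  (1 'D')
Step 3: AADDBBBDBBBDBBB  (4 'D')
Step 4: AADDDBBBDBBBDBBBDDBBBDBBBDBBBDDBBBDBBBDBBB  (13 'D')
Step 5: AADDDDBBBDBBBDBBBDDBBBDBBBDBBBDDBBBDBBBDBBBDDDBBBDBBBDBBBDDBBBDBBBDBBBDDBBBDBBBDBBBDDDBBBDBBBDBBBDDBBBDBBBDBBBDDBBBDBBBDBBB  (40 'D')
Step 6: AADDDDDBBBDBBBDBBBDDBBBDBBBDBBBDDBBBDBBBDBBBDDDBBBDBBBDBBBDDBBBDBBBDBBBDDBBBDBBBDBBBDDDBBBDBBBDBBBDDBBBDBBBDBBBDDBBBDBBBDBBBDDDDBBBDBBBDBBBDDBBBDBBBDBBBDDBBBDBBBDBBBDDDBBBDBBBDBBBDDBBBDBBBDBBBDDBBBDBBBDBBBDDDBBBDBBBDBBBDDBBBDBBBDBBBDDBBBDBBBDBBBDDDDBBBDBBBDBBBDDBBBDBBBDBBBDDBBBDBBBDBBBDDDBBBDBBBDBBBDDBBBDBBBDBBBDDBBBDBBBDBBBDDDBBBDBBBDBBBDDBBBDBBBDBBBDDBBBDBBBDBBB  (121 'D')

Answer: 121


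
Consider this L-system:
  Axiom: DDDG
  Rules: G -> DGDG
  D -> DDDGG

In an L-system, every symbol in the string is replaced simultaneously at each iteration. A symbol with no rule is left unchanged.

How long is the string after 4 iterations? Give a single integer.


Step 0: length = 4
Step 1: length = 19
Step 2: length = 87
Step 3: length = 397
Step 4: length = 1811

Answer: 1811


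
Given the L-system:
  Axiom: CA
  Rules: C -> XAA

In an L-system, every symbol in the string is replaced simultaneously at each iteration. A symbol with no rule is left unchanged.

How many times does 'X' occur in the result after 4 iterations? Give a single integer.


Answer: 1

Derivation:
Step 0: CA  (0 'X')
Step 1: XAAA  (1 'X')
Step 2: XAAA  (1 'X')
Step 3: XAAA  (1 'X')
Step 4: XAAA  (1 'X')


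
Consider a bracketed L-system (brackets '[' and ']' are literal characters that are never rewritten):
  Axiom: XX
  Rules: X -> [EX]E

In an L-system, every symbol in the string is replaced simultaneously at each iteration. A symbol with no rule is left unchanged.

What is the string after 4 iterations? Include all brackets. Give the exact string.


Step 0: XX
Step 1: [EX]E[EX]E
Step 2: [E[EX]E]E[E[EX]E]E
Step 3: [E[E[EX]E]E]E[E[E[EX]E]E]E
Step 4: [E[E[E[EX]E]E]E]E[E[E[E[EX]E]E]E]E

Answer: [E[E[E[EX]E]E]E]E[E[E[E[EX]E]E]E]E


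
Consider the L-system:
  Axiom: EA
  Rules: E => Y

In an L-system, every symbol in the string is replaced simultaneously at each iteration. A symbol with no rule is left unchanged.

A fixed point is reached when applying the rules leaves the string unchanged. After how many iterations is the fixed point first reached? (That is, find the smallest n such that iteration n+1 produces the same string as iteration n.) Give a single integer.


Step 0: EA
Step 1: YA
Step 2: YA  (unchanged — fixed point at step 1)

Answer: 1


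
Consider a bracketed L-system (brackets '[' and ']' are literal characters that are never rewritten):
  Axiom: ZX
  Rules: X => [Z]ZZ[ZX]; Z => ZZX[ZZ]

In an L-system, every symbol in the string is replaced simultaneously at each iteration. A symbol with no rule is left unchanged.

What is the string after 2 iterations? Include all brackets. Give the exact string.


Answer: ZZX[ZZ]ZZX[ZZ][Z]ZZ[ZX][ZZX[ZZ]ZZX[ZZ]][ZZX[ZZ]]ZZX[ZZ]ZZX[ZZ][ZZX[ZZ][Z]ZZ[ZX]]

Derivation:
Step 0: ZX
Step 1: ZZX[ZZ][Z]ZZ[ZX]
Step 2: ZZX[ZZ]ZZX[ZZ][Z]ZZ[ZX][ZZX[ZZ]ZZX[ZZ]][ZZX[ZZ]]ZZX[ZZ]ZZX[ZZ][ZZX[ZZ][Z]ZZ[ZX]]


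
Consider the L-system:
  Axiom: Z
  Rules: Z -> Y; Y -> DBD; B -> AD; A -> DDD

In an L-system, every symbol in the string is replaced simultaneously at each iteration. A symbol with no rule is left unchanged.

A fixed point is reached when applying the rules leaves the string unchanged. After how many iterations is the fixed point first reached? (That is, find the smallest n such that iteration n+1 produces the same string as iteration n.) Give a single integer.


Step 0: Z
Step 1: Y
Step 2: DBD
Step 3: DADD
Step 4: DDDDDD
Step 5: DDDDDD  (unchanged — fixed point at step 4)

Answer: 4


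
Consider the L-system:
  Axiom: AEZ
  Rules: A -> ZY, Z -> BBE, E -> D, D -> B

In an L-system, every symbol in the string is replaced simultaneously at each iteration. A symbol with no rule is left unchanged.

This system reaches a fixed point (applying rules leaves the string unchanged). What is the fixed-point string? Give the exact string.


Step 0: AEZ
Step 1: ZYDBBE
Step 2: BBEYBBBD
Step 3: BBDYBBBB
Step 4: BBBYBBBB
Step 5: BBBYBBBB  (unchanged — fixed point at step 4)

Answer: BBBYBBBB


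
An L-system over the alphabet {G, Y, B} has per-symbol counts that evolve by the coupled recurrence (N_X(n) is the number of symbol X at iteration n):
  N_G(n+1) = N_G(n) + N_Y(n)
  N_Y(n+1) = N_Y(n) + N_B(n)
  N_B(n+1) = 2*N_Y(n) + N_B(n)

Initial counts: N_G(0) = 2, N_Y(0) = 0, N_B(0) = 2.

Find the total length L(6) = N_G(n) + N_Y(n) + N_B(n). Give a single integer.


Answer: 438

Derivation:
Step 0: N_G=2, N_Y=0, N_B=2, L=4
Step 1: N_G=2, N_Y=2, N_B=2, L=6
Step 2: N_G=4, N_Y=4, N_B=6, L=14
Step 3: N_G=8, N_Y=10, N_B=14, L=32
Step 4: N_G=18, N_Y=24, N_B=34, L=76
Step 5: N_G=42, N_Y=58, N_B=82, L=182
Step 6: N_G=100, N_Y=140, N_B=198, L=438


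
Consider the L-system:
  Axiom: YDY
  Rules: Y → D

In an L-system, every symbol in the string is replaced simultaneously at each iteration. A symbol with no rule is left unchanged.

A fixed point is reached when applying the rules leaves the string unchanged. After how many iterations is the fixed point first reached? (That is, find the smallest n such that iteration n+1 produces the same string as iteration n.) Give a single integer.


Answer: 1

Derivation:
Step 0: YDY
Step 1: DDD
Step 2: DDD  (unchanged — fixed point at step 1)


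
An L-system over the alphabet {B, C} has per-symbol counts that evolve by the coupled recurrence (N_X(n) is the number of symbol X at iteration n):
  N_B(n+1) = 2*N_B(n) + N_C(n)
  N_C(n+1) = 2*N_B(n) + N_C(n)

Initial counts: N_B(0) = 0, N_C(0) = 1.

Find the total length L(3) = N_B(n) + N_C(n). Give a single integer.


Answer: 18

Derivation:
Step 0: N_B=0, N_C=1, L=1
Step 1: N_B=1, N_C=1, L=2
Step 2: N_B=3, N_C=3, L=6
Step 3: N_B=9, N_C=9, L=18


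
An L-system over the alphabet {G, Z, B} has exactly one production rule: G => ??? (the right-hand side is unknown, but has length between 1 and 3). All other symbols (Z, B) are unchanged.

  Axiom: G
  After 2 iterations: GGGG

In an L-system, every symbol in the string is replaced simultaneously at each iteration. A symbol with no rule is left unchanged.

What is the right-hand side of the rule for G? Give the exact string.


Trying G => GG:
  Step 0: G
  Step 1: GG
  Step 2: GGGG
Matches the given result.

Answer: GG


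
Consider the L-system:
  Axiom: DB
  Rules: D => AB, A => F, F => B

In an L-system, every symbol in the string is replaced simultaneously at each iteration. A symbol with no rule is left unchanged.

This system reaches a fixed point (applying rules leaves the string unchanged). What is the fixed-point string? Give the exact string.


Step 0: DB
Step 1: ABB
Step 2: FBB
Step 3: BBB
Step 4: BBB  (unchanged — fixed point at step 3)

Answer: BBB


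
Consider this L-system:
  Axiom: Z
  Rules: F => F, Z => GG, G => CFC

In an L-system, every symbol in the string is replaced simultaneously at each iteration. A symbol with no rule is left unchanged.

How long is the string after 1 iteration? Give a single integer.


Answer: 2

Derivation:
Step 0: length = 1
Step 1: length = 2


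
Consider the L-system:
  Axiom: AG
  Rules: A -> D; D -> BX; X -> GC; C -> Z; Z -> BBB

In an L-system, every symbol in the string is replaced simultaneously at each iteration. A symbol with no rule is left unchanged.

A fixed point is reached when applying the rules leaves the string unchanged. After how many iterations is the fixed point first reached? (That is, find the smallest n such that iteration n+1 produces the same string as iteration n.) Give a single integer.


Step 0: AG
Step 1: DG
Step 2: BXG
Step 3: BGCG
Step 4: BGZG
Step 5: BGBBBG
Step 6: BGBBBG  (unchanged — fixed point at step 5)

Answer: 5


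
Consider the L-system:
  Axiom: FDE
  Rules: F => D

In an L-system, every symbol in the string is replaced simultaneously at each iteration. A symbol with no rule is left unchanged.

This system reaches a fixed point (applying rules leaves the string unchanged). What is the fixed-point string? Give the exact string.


Step 0: FDE
Step 1: DDE
Step 2: DDE  (unchanged — fixed point at step 1)

Answer: DDE


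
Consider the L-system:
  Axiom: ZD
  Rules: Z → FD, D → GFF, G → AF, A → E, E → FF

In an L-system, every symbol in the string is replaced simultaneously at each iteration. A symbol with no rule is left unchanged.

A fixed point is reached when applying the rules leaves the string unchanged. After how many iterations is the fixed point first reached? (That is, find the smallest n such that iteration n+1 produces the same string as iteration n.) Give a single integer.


Step 0: ZD
Step 1: FDGFF
Step 2: FGFFAFFF
Step 3: FAFFFEFFF
Step 4: FEFFFFFFFF
Step 5: FFFFFFFFFFF
Step 6: FFFFFFFFFFF  (unchanged — fixed point at step 5)

Answer: 5


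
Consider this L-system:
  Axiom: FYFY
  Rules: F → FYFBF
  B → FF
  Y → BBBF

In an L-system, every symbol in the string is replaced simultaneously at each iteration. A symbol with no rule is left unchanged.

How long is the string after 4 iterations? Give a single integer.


Answer: 1110

Derivation:
Step 0: length = 4
Step 1: length = 18
Step 2: length = 64
Step 3: length = 270
Step 4: length = 1110


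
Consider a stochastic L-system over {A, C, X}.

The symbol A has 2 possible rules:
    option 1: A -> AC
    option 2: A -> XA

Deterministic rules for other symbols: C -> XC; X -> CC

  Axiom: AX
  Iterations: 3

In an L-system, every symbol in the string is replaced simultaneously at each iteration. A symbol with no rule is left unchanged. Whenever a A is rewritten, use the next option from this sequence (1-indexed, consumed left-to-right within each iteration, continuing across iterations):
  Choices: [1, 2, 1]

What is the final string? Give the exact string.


Step 0: AX
Step 1: ACCC  (used choices [1])
Step 2: XAXCXCXC  (used choices [2])
Step 3: CCACCCXCCCXCCCXC  (used choices [1])

Answer: CCACCCXCCCXCCCXC


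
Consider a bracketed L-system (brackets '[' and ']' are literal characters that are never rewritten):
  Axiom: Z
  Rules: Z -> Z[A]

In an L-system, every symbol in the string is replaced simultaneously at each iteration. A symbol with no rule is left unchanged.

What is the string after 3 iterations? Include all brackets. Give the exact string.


Step 0: Z
Step 1: Z[A]
Step 2: Z[A][A]
Step 3: Z[A][A][A]

Answer: Z[A][A][A]


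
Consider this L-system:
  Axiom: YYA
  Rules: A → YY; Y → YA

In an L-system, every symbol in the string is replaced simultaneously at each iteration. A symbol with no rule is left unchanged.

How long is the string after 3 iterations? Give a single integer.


Step 0: length = 3
Step 1: length = 6
Step 2: length = 12
Step 3: length = 24

Answer: 24


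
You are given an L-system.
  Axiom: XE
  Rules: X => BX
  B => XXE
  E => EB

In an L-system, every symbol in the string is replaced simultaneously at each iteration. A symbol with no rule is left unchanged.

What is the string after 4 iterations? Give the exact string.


Answer: XXEBXXXEBXEBXXEBXBXEBXXEBXEBXXEBXBXEBXXEBXXXEBXEBXXE

Derivation:
Step 0: XE
Step 1: BXEB
Step 2: XXEBXEBXXE
Step 3: BXBXEBXXEBXEBXXEBXBXEB
Step 4: XXEBXXXEBXEBXXEBXBXEBXXEBXEBXXEBXBXEBXXEBXXXEBXEBXXE


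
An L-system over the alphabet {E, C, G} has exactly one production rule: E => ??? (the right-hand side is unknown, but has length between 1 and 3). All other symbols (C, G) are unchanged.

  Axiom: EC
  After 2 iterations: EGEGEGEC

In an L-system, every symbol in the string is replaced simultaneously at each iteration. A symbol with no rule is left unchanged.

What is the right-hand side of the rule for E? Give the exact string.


Trying E => EGE:
  Step 0: EC
  Step 1: EGEC
  Step 2: EGEGEGEC
Matches the given result.

Answer: EGE


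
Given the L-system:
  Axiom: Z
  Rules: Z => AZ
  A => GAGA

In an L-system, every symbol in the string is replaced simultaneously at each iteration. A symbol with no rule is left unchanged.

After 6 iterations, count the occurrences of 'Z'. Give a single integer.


Step 0: Z  (1 'Z')
Step 1: AZ  (1 'Z')
Step 2: GAGAAZ  (1 'Z')
Step 3: GGAGAGGAGAGAGAAZ  (1 'Z')
Step 4: GGGAGAGGAGAGGGAGAGGAGAGGAGAGGAGAGAGAAZ  (1 'Z')
Step 5: GGGGAGAGGAGAGGGAGAGGAGAGGGGAGAGGAGAGGGAGAGGAGAGGGAGAGGAGAGGGAGAGGAGAGGAGAGGAGAGAGAAZ  (1 'Z')
Step 6: GGGGGAGAGGAGAGGGAGAGGAGAGGGGAGAGGAGAGGGAGAGGAGAGGGGGAGAGGAGAGGGAGAGGAGAGGGGAGAGGAGAGGGAGAGGAGAGGGGAGAGGAGAGGGAGAGGAGAGGGGAGAGGAGAGGGAGAGGAGAGGGAGAGGAGAGGGAGAGGAGAGGAGAGGAGAGAGAAZ  (1 'Z')

Answer: 1


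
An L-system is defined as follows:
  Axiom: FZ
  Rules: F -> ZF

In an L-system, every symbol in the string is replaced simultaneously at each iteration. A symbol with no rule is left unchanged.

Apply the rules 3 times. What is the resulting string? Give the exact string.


Step 0: FZ
Step 1: ZFZ
Step 2: ZZFZ
Step 3: ZZZFZ

Answer: ZZZFZ


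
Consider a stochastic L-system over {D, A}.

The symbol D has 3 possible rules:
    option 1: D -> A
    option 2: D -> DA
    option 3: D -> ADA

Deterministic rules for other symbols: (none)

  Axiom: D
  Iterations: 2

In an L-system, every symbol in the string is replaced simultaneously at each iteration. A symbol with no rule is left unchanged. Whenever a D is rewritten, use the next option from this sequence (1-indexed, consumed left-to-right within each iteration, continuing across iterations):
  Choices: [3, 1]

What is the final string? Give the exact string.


Step 0: D
Step 1: ADA  (used choices [3])
Step 2: AAA  (used choices [1])

Answer: AAA


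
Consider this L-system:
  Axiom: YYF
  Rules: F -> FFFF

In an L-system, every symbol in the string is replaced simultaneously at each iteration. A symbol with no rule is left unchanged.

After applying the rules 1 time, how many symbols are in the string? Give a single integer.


Step 0: length = 3
Step 1: length = 6

Answer: 6


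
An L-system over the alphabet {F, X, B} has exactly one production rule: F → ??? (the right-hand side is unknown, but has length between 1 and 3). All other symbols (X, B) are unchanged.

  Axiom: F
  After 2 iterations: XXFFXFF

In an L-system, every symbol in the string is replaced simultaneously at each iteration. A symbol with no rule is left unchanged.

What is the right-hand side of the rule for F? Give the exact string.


Trying F → XFF:
  Step 0: F
  Step 1: XFF
  Step 2: XXFFXFF
Matches the given result.

Answer: XFF


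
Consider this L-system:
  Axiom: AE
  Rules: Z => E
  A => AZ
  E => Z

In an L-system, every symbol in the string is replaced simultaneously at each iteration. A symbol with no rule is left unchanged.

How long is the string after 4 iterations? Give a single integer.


Answer: 6

Derivation:
Step 0: length = 2
Step 1: length = 3
Step 2: length = 4
Step 3: length = 5
Step 4: length = 6


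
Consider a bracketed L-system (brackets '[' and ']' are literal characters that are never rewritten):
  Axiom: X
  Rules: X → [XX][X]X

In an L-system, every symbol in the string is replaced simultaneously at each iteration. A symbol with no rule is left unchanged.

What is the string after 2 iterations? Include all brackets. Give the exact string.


Answer: [[XX][X]X[XX][X]X][[XX][X]X][XX][X]X

Derivation:
Step 0: X
Step 1: [XX][X]X
Step 2: [[XX][X]X[XX][X]X][[XX][X]X][XX][X]X


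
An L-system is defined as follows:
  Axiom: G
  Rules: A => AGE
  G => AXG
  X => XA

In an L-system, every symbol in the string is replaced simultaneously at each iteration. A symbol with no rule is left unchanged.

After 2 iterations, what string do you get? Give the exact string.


Answer: AGEXAAXG

Derivation:
Step 0: G
Step 1: AXG
Step 2: AGEXAAXG


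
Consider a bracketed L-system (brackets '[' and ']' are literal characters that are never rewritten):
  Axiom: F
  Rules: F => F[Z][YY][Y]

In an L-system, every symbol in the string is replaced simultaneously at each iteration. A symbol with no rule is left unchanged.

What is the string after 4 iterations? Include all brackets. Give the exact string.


Step 0: F
Step 1: F[Z][YY][Y]
Step 2: F[Z][YY][Y][Z][YY][Y]
Step 3: F[Z][YY][Y][Z][YY][Y][Z][YY][Y]
Step 4: F[Z][YY][Y][Z][YY][Y][Z][YY][Y][Z][YY][Y]

Answer: F[Z][YY][Y][Z][YY][Y][Z][YY][Y][Z][YY][Y]


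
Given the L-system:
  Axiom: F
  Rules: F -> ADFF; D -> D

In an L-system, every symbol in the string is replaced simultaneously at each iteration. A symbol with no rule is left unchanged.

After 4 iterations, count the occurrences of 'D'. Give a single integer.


Answer: 15

Derivation:
Step 0: F  (0 'D')
Step 1: ADFF  (1 'D')
Step 2: ADADFFADFF  (3 'D')
Step 3: ADADADFFADFFADADFFADFF  (7 'D')
Step 4: ADADADADFFADFFADADFFADFFADADADFFADFFADADFFADFF  (15 'D')


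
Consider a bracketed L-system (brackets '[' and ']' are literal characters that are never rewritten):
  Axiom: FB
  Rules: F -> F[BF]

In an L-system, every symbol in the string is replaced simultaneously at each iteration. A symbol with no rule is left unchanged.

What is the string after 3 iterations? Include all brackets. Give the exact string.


Answer: F[BF][BF[BF]][BF[BF][BF[BF]]]B

Derivation:
Step 0: FB
Step 1: F[BF]B
Step 2: F[BF][BF[BF]]B
Step 3: F[BF][BF[BF]][BF[BF][BF[BF]]]B


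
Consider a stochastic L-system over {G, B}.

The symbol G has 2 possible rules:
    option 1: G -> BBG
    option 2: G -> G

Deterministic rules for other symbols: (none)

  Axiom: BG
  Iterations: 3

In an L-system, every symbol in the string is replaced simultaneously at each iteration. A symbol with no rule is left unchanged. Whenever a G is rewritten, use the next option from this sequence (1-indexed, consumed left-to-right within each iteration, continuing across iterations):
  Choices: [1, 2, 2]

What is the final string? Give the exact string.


Step 0: BG
Step 1: BBBG  (used choices [1])
Step 2: BBBG  (used choices [2])
Step 3: BBBG  (used choices [2])

Answer: BBBG
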